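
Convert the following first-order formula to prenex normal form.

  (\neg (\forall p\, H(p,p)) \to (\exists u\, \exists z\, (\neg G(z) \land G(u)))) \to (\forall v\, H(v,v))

\exists p\, \forall u\, \forall z\, \forall v\, (\neg H(p,p) \land (G(z) \lor \neg G(u)) \lor H(v,v))

Rewrite implications/biconditionals: A → B as ¬A ∨ B.
  \neg (\neg \neg (\forall p\, H(p,p)) \lor (\exists u\, \exists z\, (\neg G(z) \land G(u)))) \lor (\forall v\, H(v,v))
Push ¬ through the quantifiers and connectives to reach negation normal form:
  (\exists p\, \neg H(p,p)) \land (\forall u\, \forall z\, (G(z) \lor \neg G(u))) \lor (\forall v\, H(v,v))
All bound variables are already distinct, so no renaming is needed.
Finally move all quantifiers to the prefix:
  \exists p\, \forall u\, \forall z\, \forall v\, (\neg H(p,p) \land (G(z) \lor \neg G(u)) \lor H(v,v))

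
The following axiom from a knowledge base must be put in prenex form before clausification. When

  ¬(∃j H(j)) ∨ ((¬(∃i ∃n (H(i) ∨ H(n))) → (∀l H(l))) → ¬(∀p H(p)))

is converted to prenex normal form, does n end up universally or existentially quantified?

universal

Eliminate → and ↔ using ¬ and ∨.
  ¬(∃j H(j)) ∨ ¬(¬¬(∃i ∃n (H(i) ∨ H(n))) ∨ (∀l H(l))) ∨ ¬(∀p H(p))
Drive negations inward (¬∀x A ≡ ∃x ¬A, ¬∃x A ≡ ∀x ¬A, De Morgan for ∧/∨):
  (∀j ¬H(j)) ∨ (∀i ∀n (¬H(i) ∧ ¬H(n))) ∧ (∃l ¬H(l)) ∨ (∃p ¬H(p))
All bound variables are already distinct, so no renaming is needed.
Finally move all quantifiers to the prefix:
  ∀j ∀i ∀n ∃l ∃p (¬H(j) ∨ ¬H(i) ∧ ¬H(n) ∧ ¬H(l) ∨ ¬H(p))
The quantifier ∃n sits under an odd number of negations (counting the antecedent side of each →), so it flips to ∀n.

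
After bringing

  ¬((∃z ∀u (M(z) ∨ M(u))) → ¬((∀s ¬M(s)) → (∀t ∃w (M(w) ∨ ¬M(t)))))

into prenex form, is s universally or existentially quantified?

existential

First replace A → B with ¬A ∨ B.
  ¬(¬(∃z ∀u (M(z) ∨ M(u))) ∨ ¬(¬(∀s ¬M(s)) ∨ (∀t ∃w (M(w) ∨ ¬M(t)))))
Push ¬ through the quantifiers and connectives to reach negation normal form:
  (∃z ∀u (M(z) ∨ M(u))) ∧ ((∃s M(s)) ∨ (∀t ∃w (M(w) ∨ ¬M(t))))
All bound variables are already distinct, so no renaming is needed.
Extract every quantifier outward, since the variables are now distinct and don't occur free across branches:
  ∃z ∀u ∃s ∀t ∃w ((M(z) ∨ M(u)) ∧ (M(s) ∨ M(w) ∨ ¬M(t)))
The quantifier ∀s sits under an odd number of negations (counting the antecedent side of each →), so it flips to ∃s.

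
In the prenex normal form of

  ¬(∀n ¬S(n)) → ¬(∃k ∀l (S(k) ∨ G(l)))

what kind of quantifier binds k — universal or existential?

First replace A → B with ¬A ∨ B.
  ¬¬(∀n ¬S(n)) ∨ ¬(∃k ∀l (S(k) ∨ G(l)))
Move each ¬ inward, flipping quantifiers it crosses:
  (∀n ¬S(n)) ∨ (∀k ∃l (¬S(k) ∧ ¬G(l)))
Finally move all quantifiers to the prefix:
  ∀n ∀k ∃l (¬S(n) ∨ ¬S(k) ∧ ¬G(l))
The quantifier ∃k sits under an odd number of negations (counting the antecedent side of each →), so it flips to ∀k.

universal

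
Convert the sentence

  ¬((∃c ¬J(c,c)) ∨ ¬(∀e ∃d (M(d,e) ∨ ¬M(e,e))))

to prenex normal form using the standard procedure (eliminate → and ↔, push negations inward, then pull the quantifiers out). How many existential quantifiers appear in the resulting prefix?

1

Push ¬ through the quantifiers and connectives to reach negation normal form:
  (∀c J(c,c)) ∧ (∀e ∃d (M(d,e) ∨ ¬M(e,e)))
Extract every quantifier outward, since the variables are now distinct and don't occur free across branches:
  ∀c ∀e ∃d (J(c,c) ∧ (M(d,e) ∨ ¬M(e,e)))
The prefix is ∀c ∀e ∃d: 2 universal, 1 existential.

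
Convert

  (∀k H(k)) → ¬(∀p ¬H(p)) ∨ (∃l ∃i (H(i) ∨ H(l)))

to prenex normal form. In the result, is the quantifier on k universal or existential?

Rewrite implications/biconditionals: A → B as ¬A ∨ B.
  ¬(∀k H(k)) ∨ ¬(∀p ¬H(p)) ∨ (∃l ∃i (H(i) ∨ H(l)))
Push ¬ through the quantifiers and connectives to reach negation normal form:
  (∃k ¬H(k)) ∨ (∃p H(p)) ∨ (∃l ∃i (H(i) ∨ H(l)))
Finally move all quantifiers to the prefix:
  ∃k ∃p ∃l ∃i (¬H(k) ∨ H(p) ∨ H(i) ∨ H(l))
The quantifier ∀k sits under an odd number of negations (counting the antecedent side of each →), so it flips to ∃k.

existential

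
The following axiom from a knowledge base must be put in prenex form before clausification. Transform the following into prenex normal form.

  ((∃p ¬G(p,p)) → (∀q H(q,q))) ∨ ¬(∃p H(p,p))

∀p ∀q ∀z1 (G(p,p) ∨ H(q,q) ∨ ¬H(z1,z1))

First replace A → B with ¬A ∨ B.
  ¬(∃p ¬G(p,p)) ∨ (∀q H(q,q)) ∨ ¬(∃p H(p,p))
Push ¬ through the quantifiers and connectives to reach negation normal form:
  (∀p G(p,p)) ∨ (∀q H(q,q)) ∨ (∀p ¬H(p,p))
Rename bound variables to avoid capture: p↦z1.
  (∀p G(p,p)) ∨ (∀q H(q,q)) ∨ (∀z1 ¬H(z1,z1))
Extract every quantifier outward, since the variables are now distinct and don't occur free across branches:
  ∀p ∀q ∀z1 (G(p,p) ∨ H(q,q) ∨ ¬H(z1,z1))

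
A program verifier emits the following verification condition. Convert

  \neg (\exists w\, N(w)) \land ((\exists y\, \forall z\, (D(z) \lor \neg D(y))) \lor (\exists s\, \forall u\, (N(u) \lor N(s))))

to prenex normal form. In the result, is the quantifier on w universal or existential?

universal

Move each ¬ inward, flipping quantifiers it crosses:
  (\forall w\, \neg N(w)) \land ((\exists y\, \forall z\, (D(z) \lor \neg D(y))) \lor (\exists s\, \forall u\, (N(u) \lor N(s))))
Finally move all quantifiers to the prefix:
  \forall w\, \exists y\, \forall z\, \exists s\, \forall u\, (\neg N(w) \land (D(z) \lor \neg D(y) \lor N(u) \lor N(s)))
The quantifier \exists w sits under an odd number of negations, so it flips to \forall w.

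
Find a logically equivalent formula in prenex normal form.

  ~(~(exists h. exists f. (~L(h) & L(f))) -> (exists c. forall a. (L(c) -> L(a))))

forall h. forall f. forall c. exists a. ((L(h) | ~L(f)) & L(c) & ~L(a))

Rewrite implications/biconditionals: A → B as ¬A ∨ B.
  ~(~~(exists h. exists f. (~L(h) & L(f))) | (exists c. forall a. (~L(c) | L(a))))
Drive negations inward (¬∀x A ≡ ∃x ¬A, ¬∃x A ≡ ∀x ¬A, De Morgan for ∧/∨):
  (forall h. forall f. (L(h) | ~L(f))) & (forall c. exists a. (L(c) & ~L(a)))
Finally move all quantifiers to the prefix:
  forall h. forall f. forall c. exists a. ((L(h) | ~L(f)) & L(c) & ~L(a))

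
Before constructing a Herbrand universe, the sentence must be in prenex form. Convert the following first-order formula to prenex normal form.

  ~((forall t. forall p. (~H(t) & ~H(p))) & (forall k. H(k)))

Drive negations inward (¬∀x A ≡ ∃x ¬A, ¬∃x A ≡ ∀x ¬A, De Morgan for ∧/∨):
  (exists t. exists p. (H(t) | H(p))) | (exists k. ~H(k))
Extract every quantifier outward, since the variables are now distinct and don't occur free across branches:
  exists t. exists p. exists k. (H(t) | H(p) | ~H(k))

exists t. exists p. exists k. (H(t) | H(p) | ~H(k))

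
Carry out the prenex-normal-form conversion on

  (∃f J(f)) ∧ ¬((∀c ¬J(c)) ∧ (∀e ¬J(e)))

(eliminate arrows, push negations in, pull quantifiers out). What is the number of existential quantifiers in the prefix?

3

Drive negations inward (¬∀x A ≡ ∃x ¬A, ¬∃x A ≡ ∀x ¬A, De Morgan for ∧/∨):
  (∃f J(f)) ∧ ((∃c J(c)) ∨ (∃e J(e)))
Pull the quantifiers to the front (each side's bound variable is not free in the other side):
  ∃f ∃c ∃e (J(f) ∧ (J(c) ∨ J(e)))
The prefix is ∃f ∃c ∃e: 0 universal, 3 existential.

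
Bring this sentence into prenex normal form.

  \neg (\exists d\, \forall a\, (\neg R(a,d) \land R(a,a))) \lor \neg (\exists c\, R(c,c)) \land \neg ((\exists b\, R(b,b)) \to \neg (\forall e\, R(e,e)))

Eliminate → and ↔ using ¬ and ∨.
  \neg (\exists d\, \forall a\, (\neg R(a,d) \land R(a,a))) \lor \neg (\exists c\, R(c,c)) \land \neg (\neg (\exists b\, R(b,b)) \lor \neg (\forall e\, R(e,e)))
Push ¬ through the quantifiers and connectives to reach negation normal form:
  (\forall d\, \exists a\, (R(a,d) \lor \neg R(a,a))) \lor (\forall c\, \neg R(c,c)) \land (\exists b\, R(b,b)) \land (\forall e\, R(e,e))
All bound variables are already distinct, so no renaming is needed.
Extract every quantifier outward, since the variables are now distinct and don't occur free across branches:
  \forall d\, \exists a\, \forall c\, \exists b\, \forall e\, (R(a,d) \lor \neg R(a,a) \lor \neg R(c,c) \land R(b,b) \land R(e,e))

\forall d\, \exists a\, \forall c\, \exists b\, \forall e\, (R(a,d) \lor \neg R(a,a) \lor \neg R(c,c) \land R(b,b) \land R(e,e))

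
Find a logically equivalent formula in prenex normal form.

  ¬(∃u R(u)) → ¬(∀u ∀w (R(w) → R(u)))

∃u ∃b ∃w (R(u) ∨ R(w) ∧ ¬R(b))

Rewrite implications/biconditionals: A → B as ¬A ∨ B.
  ¬¬(∃u R(u)) ∨ ¬(∀u ∀w (¬R(w) ∨ R(u)))
Push ¬ through the quantifiers and connectives to reach negation normal form:
  (∃u R(u)) ∨ (∃u ∃w (R(w) ∧ ¬R(u)))
Rename bound variables to avoid capture: u↦b.
  (∃u R(u)) ∨ (∃b ∃w (R(w) ∧ ¬R(b)))
Extract every quantifier outward, since the variables are now distinct and don't occur free across branches:
  ∃u ∃b ∃w (R(u) ∨ R(w) ∧ ¬R(b))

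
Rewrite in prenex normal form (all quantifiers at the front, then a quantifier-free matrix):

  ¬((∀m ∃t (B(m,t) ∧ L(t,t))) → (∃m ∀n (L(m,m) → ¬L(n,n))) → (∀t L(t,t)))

Eliminate → and ↔ using ¬ and ∨.
  ¬(¬(∀m ∃t (B(m,t) ∧ L(t,t))) ∨ ¬(∃m ∀n (¬L(m,m) ∨ ¬L(n,n))) ∨ (∀t L(t,t)))
Move each ¬ inward, flipping quantifiers it crosses:
  (∀m ∃t (B(m,t) ∧ L(t,t))) ∧ (∃m ∀n (¬L(m,m) ∨ ¬L(n,n))) ∧ (∃t ¬L(t,t))
Rename bound variables to avoid capture: m↦y1, t↦x1.
  (∀m ∃t (B(m,t) ∧ L(t,t))) ∧ (∃y1 ∀n (¬L(y1,y1) ∨ ¬L(n,n))) ∧ (∃x1 ¬L(x1,x1))
Pull the quantifiers to the front (each side's bound variable is not free in the other side):
  ∀m ∃t ∃y1 ∀n ∃x1 (B(m,t) ∧ L(t,t) ∧ (¬L(y1,y1) ∨ ¬L(n,n)) ∧ ¬L(x1,x1))

∀m ∃t ∃y1 ∀n ∃x1 (B(m,t) ∧ L(t,t) ∧ (¬L(y1,y1) ∨ ¬L(n,n)) ∧ ¬L(x1,x1))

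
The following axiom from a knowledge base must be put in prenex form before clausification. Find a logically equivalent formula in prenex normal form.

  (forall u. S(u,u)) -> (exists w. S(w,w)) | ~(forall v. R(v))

First replace A → B with ¬A ∨ B.
  ~(forall u. S(u,u)) | (exists w. S(w,w)) | ~(forall v. R(v))
Move each ¬ inward, flipping quantifiers it crosses:
  (exists u. ~S(u,u)) | (exists w. S(w,w)) | (exists v. ~R(v))
Finally move all quantifiers to the prefix:
  exists u. exists w. exists v. (~S(u,u) | S(w,w) | ~R(v))

exists u. exists w. exists v. (~S(u,u) | S(w,w) | ~R(v))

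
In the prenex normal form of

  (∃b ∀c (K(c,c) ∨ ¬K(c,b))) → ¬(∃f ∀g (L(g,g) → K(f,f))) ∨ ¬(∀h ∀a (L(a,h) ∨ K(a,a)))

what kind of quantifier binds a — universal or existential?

existential

Eliminate → and ↔ using ¬ and ∨.
  ¬(∃b ∀c (K(c,c) ∨ ¬K(c,b))) ∨ ¬(∃f ∀g (¬L(g,g) ∨ K(f,f))) ∨ ¬(∀h ∀a (L(a,h) ∨ K(a,a)))
Drive negations inward (¬∀x A ≡ ∃x ¬A, ¬∃x A ≡ ∀x ¬A, De Morgan for ∧/∨):
  (∀b ∃c (¬K(c,c) ∧ K(c,b))) ∨ (∀f ∃g (L(g,g) ∧ ¬K(f,f))) ∨ (∃h ∃a (¬L(a,h) ∧ ¬K(a,a)))
Pull the quantifiers to the front (each side's bound variable is not free in the other side):
  ∀b ∃c ∀f ∃g ∃h ∃a (¬K(c,c) ∧ K(c,b) ∨ L(g,g) ∧ ¬K(f,f) ∨ ¬L(a,h) ∧ ¬K(a,a))
The quantifier ∀a sits under an odd number of negations (counting the antecedent side of each →), so it flips to ∃a.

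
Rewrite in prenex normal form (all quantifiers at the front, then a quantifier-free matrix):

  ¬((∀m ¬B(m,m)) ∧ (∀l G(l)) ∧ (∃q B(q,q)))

Push ¬ through the quantifiers and connectives to reach negation normal form:
  (∃m B(m,m)) ∨ (∃l ¬G(l)) ∨ (∀q ¬B(q,q))
Extract every quantifier outward, since the variables are now distinct and don't occur free across branches:
  ∃m ∃l ∀q (B(m,m) ∨ ¬G(l) ∨ ¬B(q,q))

∃m ∃l ∀q (B(m,m) ∨ ¬G(l) ∨ ¬B(q,q))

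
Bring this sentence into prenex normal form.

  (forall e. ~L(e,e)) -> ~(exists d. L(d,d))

Eliminate → and ↔ using ¬ and ∨.
  ~(forall e. ~L(e,e)) | ~(exists d. L(d,d))
Move each ¬ inward, flipping quantifiers it crosses:
  (exists e. L(e,e)) | (forall d. ~L(d,d))
All bound variables are already distinct, so no renaming is needed.
Finally move all quantifiers to the prefix:
  exists e. forall d. (L(e,e) | ~L(d,d))

exists e. forall d. (L(e,e) | ~L(d,d))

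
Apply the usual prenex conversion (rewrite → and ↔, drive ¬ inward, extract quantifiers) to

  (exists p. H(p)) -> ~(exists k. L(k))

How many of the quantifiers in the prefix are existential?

0

Rewrite implications/biconditionals: A → B as ¬A ∨ B.
  ~(exists p. H(p)) | ~(exists k. L(k))
Move each ¬ inward, flipping quantifiers it crosses:
  (forall p. ~H(p)) | (forall k. ~L(k))
Extract every quantifier outward, since the variables are now distinct and don't occur free across branches:
  forall p. forall k. (~H(p) | ~L(k))
The prefix is forall p forall k: 2 universal, 0 existential.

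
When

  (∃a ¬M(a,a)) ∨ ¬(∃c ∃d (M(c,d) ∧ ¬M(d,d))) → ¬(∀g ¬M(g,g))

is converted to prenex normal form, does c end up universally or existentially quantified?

Rewrite implications/biconditionals: A → B as ¬A ∨ B.
  ¬((∃a ¬M(a,a)) ∨ ¬(∃c ∃d (M(c,d) ∧ ¬M(d,d)))) ∨ ¬(∀g ¬M(g,g))
Drive negations inward (¬∀x A ≡ ∃x ¬A, ¬∃x A ≡ ∀x ¬A, De Morgan for ∧/∨):
  (∀a M(a,a)) ∧ (∃c ∃d (M(c,d) ∧ ¬M(d,d))) ∨ (∃g M(g,g))
All bound variables are already distinct, so no renaming is needed.
Finally move all quantifiers to the prefix:
  ∀a ∃c ∃d ∃g (M(a,a) ∧ M(c,d) ∧ ¬M(d,d) ∨ M(g,g))
The quantifier ∃c sits under an even number of negations (counting the antecedent side of each →), so it remains existential.

existential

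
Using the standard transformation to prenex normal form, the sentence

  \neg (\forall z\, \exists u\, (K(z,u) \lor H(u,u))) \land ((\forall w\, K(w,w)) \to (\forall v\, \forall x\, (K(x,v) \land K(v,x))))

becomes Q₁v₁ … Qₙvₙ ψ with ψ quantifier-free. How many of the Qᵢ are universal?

3

Eliminate → and ↔ using ¬ and ∨.
  \neg (\forall z\, \exists u\, (K(z,u) \lor H(u,u))) \land (\neg (\forall w\, K(w,w)) \lor (\forall v\, \forall x\, (K(x,v) \land K(v,x))))
Push ¬ through the quantifiers and connectives to reach negation normal form:
  (\exists z\, \forall u\, (\neg K(z,u) \land \neg H(u,u))) \land ((\exists w\, \neg K(w,w)) \lor (\forall v\, \forall x\, (K(x,v) \land K(v,x))))
Finally move all quantifiers to the prefix:
  \exists z\, \forall u\, \exists w\, \forall v\, \forall x\, (\neg K(z,u) \land \neg H(u,u) \land (\neg K(w,w) \lor K(x,v) \land K(v,x)))
The prefix is \exists z \forall u \exists w \forall v \forall x: 3 universal, 2 existential.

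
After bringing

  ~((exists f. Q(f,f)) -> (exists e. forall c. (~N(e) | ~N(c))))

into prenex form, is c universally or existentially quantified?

existential

First replace A → B with ¬A ∨ B.
  ~(~(exists f. Q(f,f)) | (exists e. forall c. (~N(e) | ~N(c))))
Move each ¬ inward, flipping quantifiers it crosses:
  (exists f. Q(f,f)) & (forall e. exists c. (N(e) & N(c)))
Pull the quantifiers to the front (each side's bound variable is not free in the other side):
  exists f. forall e. exists c. (Q(f,f) & N(e) & N(c))
The quantifier forall c sits under an odd number of negations (counting the antecedent side of each →), so it flips to exists c.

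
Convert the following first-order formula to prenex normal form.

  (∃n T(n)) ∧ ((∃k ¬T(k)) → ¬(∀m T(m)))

∃n ∀k ∃m (T(n) ∧ (T(k) ∨ ¬T(m)))

Eliminate → and ↔ using ¬ and ∨.
  (∃n T(n)) ∧ (¬(∃k ¬T(k)) ∨ ¬(∀m T(m)))
Drive negations inward (¬∀x A ≡ ∃x ¬A, ¬∃x A ≡ ∀x ¬A, De Morgan for ∧/∨):
  (∃n T(n)) ∧ ((∀k T(k)) ∨ (∃m ¬T(m)))
Pull the quantifiers to the front (each side's bound variable is not free in the other side):
  ∃n ∀k ∃m (T(n) ∧ (T(k) ∨ ¬T(m)))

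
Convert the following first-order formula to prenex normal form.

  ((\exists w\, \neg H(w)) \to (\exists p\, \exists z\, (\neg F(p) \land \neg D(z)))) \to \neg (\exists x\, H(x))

First replace A → B with ¬A ∨ B.
  \neg (\neg (\exists w\, \neg H(w)) \lor (\exists p\, \exists z\, (\neg F(p) \land \neg D(z)))) \lor \neg (\exists x\, H(x))
Drive negations inward (¬∀x A ≡ ∃x ¬A, ¬∃x A ≡ ∀x ¬A, De Morgan for ∧/∨):
  (\exists w\, \neg H(w)) \land (\forall p\, \forall z\, (F(p) \lor D(z))) \lor (\forall x\, \neg H(x))
All bound variables are already distinct, so no renaming is needed.
Extract every quantifier outward, since the variables are now distinct and don't occur free across branches:
  \exists w\, \forall p\, \forall z\, \forall x\, (\neg H(w) \land (F(p) \lor D(z)) \lor \neg H(x))

\exists w\, \forall p\, \forall z\, \forall x\, (\neg H(w) \land (F(p) \lor D(z)) \lor \neg H(x))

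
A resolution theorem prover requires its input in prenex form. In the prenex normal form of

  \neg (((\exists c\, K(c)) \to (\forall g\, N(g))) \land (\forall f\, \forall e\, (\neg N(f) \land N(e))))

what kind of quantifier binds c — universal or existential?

First replace A → B with ¬A ∨ B.
  \neg ((\neg (\exists c\, K(c)) \lor (\forall g\, N(g))) \land (\forall f\, \forall e\, (\neg N(f) \land N(e))))
Move each ¬ inward, flipping quantifiers it crosses:
  (\exists c\, K(c)) \land (\exists g\, \neg N(g)) \lor (\exists f\, \exists e\, (N(f) \lor \neg N(e)))
All bound variables are already distinct, so no renaming is needed.
Extract every quantifier outward, since the variables are now distinct and don't occur free across branches:
  \exists c\, \exists g\, \exists f\, \exists e\, (K(c) \land \neg N(g) \lor N(f) \lor \neg N(e))
The quantifier \exists c sits under an even number of negations (counting the antecedent side of each →), so it remains existential.

existential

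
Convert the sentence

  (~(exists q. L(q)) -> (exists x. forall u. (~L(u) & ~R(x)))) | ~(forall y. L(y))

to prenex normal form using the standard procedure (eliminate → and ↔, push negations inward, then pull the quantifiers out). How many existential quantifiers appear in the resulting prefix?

First replace A → B with ¬A ∨ B.
  ~~(exists q. L(q)) | (exists x. forall u. (~L(u) & ~R(x))) | ~(forall y. L(y))
Push ¬ through the quantifiers and connectives to reach negation normal form:
  (exists q. L(q)) | (exists x. forall u. (~L(u) & ~R(x))) | (exists y. ~L(y))
All bound variables are already distinct, so no renaming is needed.
Extract every quantifier outward, since the variables are now distinct and don't occur free across branches:
  exists q. exists x. forall u. exists y. (L(q) | ~L(u) & ~R(x) | ~L(y))
The prefix is exists q exists x forall u exists y: 1 universal, 3 existential.

3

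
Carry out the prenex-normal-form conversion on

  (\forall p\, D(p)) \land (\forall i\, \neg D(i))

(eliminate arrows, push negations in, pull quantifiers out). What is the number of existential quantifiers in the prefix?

All bound variables are already distinct, so no renaming is needed.
Extract every quantifier outward, since the variables are now distinct and don't occur free across branches:
  \forall p\, \forall i\, (D(p) \land \neg D(i))
The prefix is \forall p \forall i: 2 universal, 0 existential.

0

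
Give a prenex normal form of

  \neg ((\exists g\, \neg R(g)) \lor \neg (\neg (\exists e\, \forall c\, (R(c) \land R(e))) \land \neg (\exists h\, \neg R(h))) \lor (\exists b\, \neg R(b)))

Move each ¬ inward, flipping quantifiers it crosses:
  (\forall g\, R(g)) \land (\forall e\, \exists c\, (\neg R(c) \lor \neg R(e))) \land (\forall h\, R(h)) \land (\forall b\, R(b))
Extract every quantifier outward, since the variables are now distinct and don't occur free across branches:
  \forall g\, \forall e\, \exists c\, \forall h\, \forall b\, (R(g) \land (\neg R(c) \lor \neg R(e)) \land R(h) \land R(b))

\forall g\, \forall e\, \exists c\, \forall h\, \forall b\, (R(g) \land (\neg R(c) \lor \neg R(e)) \land R(h) \land R(b))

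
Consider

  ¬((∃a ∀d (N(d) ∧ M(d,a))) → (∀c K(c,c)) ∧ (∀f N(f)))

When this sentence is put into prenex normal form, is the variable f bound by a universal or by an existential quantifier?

Rewrite implications/biconditionals: A → B as ¬A ∨ B.
  ¬(¬(∃a ∀d (N(d) ∧ M(d,a))) ∨ (∀c K(c,c)) ∧ (∀f N(f)))
Move each ¬ inward, flipping quantifiers it crosses:
  (∃a ∀d (N(d) ∧ M(d,a))) ∧ ((∃c ¬K(c,c)) ∨ (∃f ¬N(f)))
All bound variables are already distinct, so no renaming is needed.
Pull the quantifiers to the front (each side's bound variable is not free in the other side):
  ∃a ∀d ∃c ∃f (N(d) ∧ M(d,a) ∧ (¬K(c,c) ∨ ¬N(f)))
The quantifier ∀f sits under an odd number of negations (counting the antecedent side of each →), so it flips to ∃f.

existential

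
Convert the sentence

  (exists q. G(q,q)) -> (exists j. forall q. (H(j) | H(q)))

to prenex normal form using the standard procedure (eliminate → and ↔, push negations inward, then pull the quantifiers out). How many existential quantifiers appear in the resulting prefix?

1

First replace A → B with ¬A ∨ B.
  ~(exists q. G(q,q)) | (exists j. forall q. (H(j) | H(q)))
Push ¬ through the quantifiers and connectives to reach negation normal form:
  (forall q. ~G(q,q)) | (exists j. forall q. (H(j) | H(q)))
Give each quantifier a distinct variable: q↦t.
  (forall q. ~G(q,q)) | (exists j. forall t. (H(j) | H(t)))
Extract every quantifier outward, since the variables are now distinct and don't occur free across branches:
  forall q. exists j. forall t. (~G(q,q) | H(j) | H(t))
The prefix is forall q exists j forall t: 2 universal, 1 existential.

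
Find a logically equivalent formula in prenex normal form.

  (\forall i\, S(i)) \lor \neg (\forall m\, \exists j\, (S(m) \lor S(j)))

\forall i\, \exists m\, \forall j\, (S(i) \lor \neg S(m) \land \neg S(j))

Move each ¬ inward, flipping quantifiers it crosses:
  (\forall i\, S(i)) \lor (\exists m\, \forall j\, (\neg S(m) \land \neg S(j)))
All bound variables are already distinct, so no renaming is needed.
Extract every quantifier outward, since the variables are now distinct and don't occur free across branches:
  \forall i\, \exists m\, \forall j\, (S(i) \lor \neg S(m) \land \neg S(j))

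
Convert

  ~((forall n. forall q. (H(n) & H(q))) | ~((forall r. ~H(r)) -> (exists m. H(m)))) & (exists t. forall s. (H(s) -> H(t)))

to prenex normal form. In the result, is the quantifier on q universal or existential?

existential

Eliminate → and ↔ using ¬ and ∨.
  ~((forall n. forall q. (H(n) & H(q))) | ~(~(forall r. ~H(r)) | (exists m. H(m)))) & (exists t. forall s. (~H(s) | H(t)))
Push ¬ through the quantifiers and connectives to reach negation normal form:
  (exists n. exists q. (~H(n) | ~H(q))) & ((exists r. H(r)) | (exists m. H(m))) & (exists t. forall s. (~H(s) | H(t)))
Finally move all quantifiers to the prefix:
  exists n. exists q. exists r. exists m. exists t. forall s. ((~H(n) | ~H(q)) & (H(r) | H(m)) & (~H(s) | H(t)))
The quantifier forall q sits under an odd number of negations (counting the antecedent side of each →), so it flips to exists q.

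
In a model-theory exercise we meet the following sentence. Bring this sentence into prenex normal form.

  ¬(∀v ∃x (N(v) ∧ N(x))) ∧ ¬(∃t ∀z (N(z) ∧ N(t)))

Drive negations inward (¬∀x A ≡ ∃x ¬A, ¬∃x A ≡ ∀x ¬A, De Morgan for ∧/∨):
  (∃v ∀x (¬N(v) ∨ ¬N(x))) ∧ (∀t ∃z (¬N(z) ∨ ¬N(t)))
All bound variables are already distinct, so no renaming is needed.
Pull the quantifiers to the front (each side's bound variable is not free in the other side):
  ∃v ∀x ∀t ∃z ((¬N(v) ∨ ¬N(x)) ∧ (¬N(z) ∨ ¬N(t)))

∃v ∀x ∀t ∃z ((¬N(v) ∨ ¬N(x)) ∧ (¬N(z) ∨ ¬N(t)))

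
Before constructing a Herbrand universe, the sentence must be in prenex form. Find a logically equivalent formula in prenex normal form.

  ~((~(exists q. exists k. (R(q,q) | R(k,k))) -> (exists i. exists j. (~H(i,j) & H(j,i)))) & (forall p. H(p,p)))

Rewrite implications/biconditionals: A → B as ¬A ∨ B.
  ~((~~(exists q. exists k. (R(q,q) | R(k,k))) | (exists i. exists j. (~H(i,j) & H(j,i)))) & (forall p. H(p,p)))
Push ¬ through the quantifiers and connectives to reach negation normal form:
  (forall q. forall k. (~R(q,q) & ~R(k,k))) & (forall i. forall j. (H(i,j) | ~H(j,i))) | (exists p. ~H(p,p))
All bound variables are already distinct, so no renaming is needed.
Finally move all quantifiers to the prefix:
  forall q. forall k. forall i. forall j. exists p. (~R(q,q) & ~R(k,k) & (H(i,j) | ~H(j,i)) | ~H(p,p))

forall q. forall k. forall i. forall j. exists p. (~R(q,q) & ~R(k,k) & (H(i,j) | ~H(j,i)) | ~H(p,p))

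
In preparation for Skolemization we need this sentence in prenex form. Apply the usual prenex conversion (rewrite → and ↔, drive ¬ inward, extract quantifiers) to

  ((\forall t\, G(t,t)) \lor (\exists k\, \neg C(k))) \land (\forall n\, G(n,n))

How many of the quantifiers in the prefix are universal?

Finally move all quantifiers to the prefix:
  \forall t\, \exists k\, \forall n\, ((G(t,t) \lor \neg C(k)) \land G(n,n))
The prefix is \forall t \exists k \forall n: 2 universal, 1 existential.

2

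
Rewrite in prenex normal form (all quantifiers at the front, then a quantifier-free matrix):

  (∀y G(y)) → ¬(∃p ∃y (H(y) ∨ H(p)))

First replace A → B with ¬A ∨ B.
  ¬(∀y G(y)) ∨ ¬(∃p ∃y (H(y) ∨ H(p)))
Push ¬ through the quantifiers and connectives to reach negation normal form:
  (∃y ¬G(y)) ∨ (∀p ∀y (¬H(y) ∧ ¬H(p)))
Give each quantifier a distinct variable: y↦w1.
  (∃y ¬G(y)) ∨ (∀p ∀w1 (¬H(w1) ∧ ¬H(p)))
Pull the quantifiers to the front (each side's bound variable is not free in the other side):
  ∃y ∀p ∀w1 (¬G(y) ∨ ¬H(w1) ∧ ¬H(p))

∃y ∀p ∀w1 (¬G(y) ∨ ¬H(w1) ∧ ¬H(p))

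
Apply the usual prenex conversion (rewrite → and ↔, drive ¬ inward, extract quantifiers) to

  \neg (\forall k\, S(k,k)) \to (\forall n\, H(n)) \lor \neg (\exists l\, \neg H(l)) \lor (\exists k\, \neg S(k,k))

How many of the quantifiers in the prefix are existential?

Rewrite implications/biconditionals: A → B as ¬A ∨ B.
  \neg \neg (\forall k\, S(k,k)) \lor (\forall n\, H(n)) \lor \neg (\exists l\, \neg H(l)) \lor (\exists k\, \neg S(k,k))
Move each ¬ inward, flipping quantifiers it crosses:
  (\forall k\, S(k,k)) \lor (\forall n\, H(n)) \lor (\forall l\, H(l)) \lor (\exists k\, \neg S(k,k))
Standardize variables apart so no two quantifiers bind the same name: k↦w1.
  (\forall k\, S(k,k)) \lor (\forall n\, H(n)) \lor (\forall l\, H(l)) \lor (\exists w1\, \neg S(w1,w1))
Pull the quantifiers to the front (each side's bound variable is not free in the other side):
  \forall k\, \forall n\, \forall l\, \exists w1\, (S(k,k) \lor H(n) \lor H(l) \lor \neg S(w1,w1))
The prefix is \forall k \forall n \forall l \exists w1: 3 universal, 1 existential.

1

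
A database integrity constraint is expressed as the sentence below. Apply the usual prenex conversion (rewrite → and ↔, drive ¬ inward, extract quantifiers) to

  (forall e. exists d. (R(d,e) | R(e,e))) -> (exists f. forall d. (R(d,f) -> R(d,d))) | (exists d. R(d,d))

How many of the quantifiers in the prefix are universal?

2

First replace A → B with ¬A ∨ B.
  ~(forall e. exists d. (R(d,e) | R(e,e))) | (exists f. forall d. (~R(d,f) | R(d,d))) | (exists d. R(d,d))
Drive negations inward (¬∀x A ≡ ∃x ¬A, ¬∃x A ≡ ∀x ¬A, De Morgan for ∧/∨):
  (exists e. forall d. (~R(d,e) & ~R(e,e))) | (exists f. forall d. (~R(d,f) | R(d,d))) | (exists d. R(d,d))
Give each quantifier a distinct variable: d↦q, d↦t.
  (exists e. forall d. (~R(d,e) & ~R(e,e))) | (exists f. forall q. (~R(q,f) | R(q,q))) | (exists t. R(t,t))
Pull the quantifiers to the front (each side's bound variable is not free in the other side):
  exists e. forall d. exists f. forall q. exists t. (~R(d,e) & ~R(e,e) | ~R(q,f) | R(q,q) | R(t,t))
The prefix is exists e forall d exists f forall q exists t: 2 universal, 3 existential.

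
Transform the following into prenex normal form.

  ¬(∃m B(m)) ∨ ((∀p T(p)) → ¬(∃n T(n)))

First replace A → B with ¬A ∨ B.
  ¬(∃m B(m)) ∨ ¬(∀p T(p)) ∨ ¬(∃n T(n))
Push ¬ through the quantifiers and connectives to reach negation normal form:
  (∀m ¬B(m)) ∨ (∃p ¬T(p)) ∨ (∀n ¬T(n))
All bound variables are already distinct, so no renaming is needed.
Extract every quantifier outward, since the variables are now distinct and don't occur free across branches:
  ∀m ∃p ∀n (¬B(m) ∨ ¬T(p) ∨ ¬T(n))

∀m ∃p ∀n (¬B(m) ∨ ¬T(p) ∨ ¬T(n))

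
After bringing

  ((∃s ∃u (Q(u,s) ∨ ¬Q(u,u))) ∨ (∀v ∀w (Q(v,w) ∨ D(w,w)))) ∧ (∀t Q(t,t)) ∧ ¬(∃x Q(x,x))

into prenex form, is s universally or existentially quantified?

existential

Push ¬ through the quantifiers and connectives to reach negation normal form:
  ((∃s ∃u (Q(u,s) ∨ ¬Q(u,u))) ∨ (∀v ∀w (Q(v,w) ∨ D(w,w)))) ∧ (∀t Q(t,t)) ∧ (∀x ¬Q(x,x))
All bound variables are already distinct, so no renaming is needed.
Extract every quantifier outward, since the variables are now distinct and don't occur free across branches:
  ∃s ∃u ∀v ∀w ∀t ∀x ((Q(u,s) ∨ ¬Q(u,u) ∨ Q(v,w) ∨ D(w,w)) ∧ Q(t,t) ∧ ¬Q(x,x))
The quantifier ∃s sits under an even number of negations, so it remains existential.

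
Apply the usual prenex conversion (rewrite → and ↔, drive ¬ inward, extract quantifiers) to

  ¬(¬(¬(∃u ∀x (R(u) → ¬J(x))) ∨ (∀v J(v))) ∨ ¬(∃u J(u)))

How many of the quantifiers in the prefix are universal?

2

Eliminate → and ↔ using ¬ and ∨.
  ¬(¬(¬(∃u ∀x (¬R(u) ∨ ¬J(x))) ∨ (∀v J(v))) ∨ ¬(∃u J(u)))
Move each ¬ inward, flipping quantifiers it crosses:
  ((∀u ∃x (R(u) ∧ J(x))) ∨ (∀v J(v))) ∧ (∃u J(u))
Give each quantifier a distinct variable: u↦z.
  ((∀u ∃x (R(u) ∧ J(x))) ∨ (∀v J(v))) ∧ (∃z J(z))
Extract every quantifier outward, since the variables are now distinct and don't occur free across branches:
  ∀u ∃x ∀v ∃z ((R(u) ∧ J(x) ∨ J(v)) ∧ J(z))
The prefix is ∀u ∃x ∀v ∃z: 2 universal, 2 existential.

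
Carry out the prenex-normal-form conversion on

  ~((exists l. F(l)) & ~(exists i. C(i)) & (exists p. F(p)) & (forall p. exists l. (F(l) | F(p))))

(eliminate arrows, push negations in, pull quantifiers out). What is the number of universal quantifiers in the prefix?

Push ¬ through the quantifiers and connectives to reach negation normal form:
  (forall l. ~F(l)) | (exists i. C(i)) | (forall p. ~F(p)) | (exists p. forall l. (~F(l) & ~F(p)))
Rename bound variables to avoid capture: p↦y1, l↦z1.
  (forall l. ~F(l)) | (exists i. C(i)) | (forall p. ~F(p)) | (exists y1. forall z1. (~F(z1) & ~F(y1)))
Finally move all quantifiers to the prefix:
  forall l. exists i. forall p. exists y1. forall z1. (~F(l) | C(i) | ~F(p) | ~F(z1) & ~F(y1))
The prefix is forall l exists i forall p exists y1 forall z1: 3 universal, 2 existential.

3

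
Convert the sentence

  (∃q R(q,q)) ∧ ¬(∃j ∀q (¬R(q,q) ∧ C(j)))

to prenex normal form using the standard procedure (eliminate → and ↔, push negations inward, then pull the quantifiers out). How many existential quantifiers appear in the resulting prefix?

2

Move each ¬ inward, flipping quantifiers it crosses:
  (∃q R(q,q)) ∧ (∀j ∃q (R(q,q) ∨ ¬C(j)))
Standardize variables apart so no two quantifiers bind the same name: q↦r.
  (∃q R(q,q)) ∧ (∀j ∃r (R(r,r) ∨ ¬C(j)))
Finally move all quantifiers to the prefix:
  ∃q ∀j ∃r (R(q,q) ∧ (R(r,r) ∨ ¬C(j)))
The prefix is ∃q ∀j ∃r: 1 universal, 2 existential.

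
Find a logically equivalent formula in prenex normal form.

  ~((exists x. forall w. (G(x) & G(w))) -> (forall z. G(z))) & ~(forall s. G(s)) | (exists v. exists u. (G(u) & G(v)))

Rewrite implications/biconditionals: A → B as ¬A ∨ B.
  ~(~(exists x. forall w. (G(x) & G(w))) | (forall z. G(z))) & ~(forall s. G(s)) | (exists v. exists u. (G(u) & G(v)))
Move each ¬ inward, flipping quantifiers it crosses:
  (exists x. forall w. (G(x) & G(w))) & (exists z. ~G(z)) & (exists s. ~G(s)) | (exists v. exists u. (G(u) & G(v)))
Extract every quantifier outward, since the variables are now distinct and don't occur free across branches:
  exists x. forall w. exists z. exists s. exists v. exists u. (G(x) & G(w) & ~G(z) & ~G(s) | G(u) & G(v))

exists x. forall w. exists z. exists s. exists v. exists u. (G(x) & G(w) & ~G(z) & ~G(s) | G(u) & G(v))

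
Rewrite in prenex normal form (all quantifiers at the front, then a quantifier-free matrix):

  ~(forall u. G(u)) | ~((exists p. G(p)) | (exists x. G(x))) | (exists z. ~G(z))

exists u. forall p. forall x. exists z. (~G(u) | ~G(p) & ~G(x) | ~G(z))

Push ¬ through the quantifiers and connectives to reach negation normal form:
  (exists u. ~G(u)) | (forall p. ~G(p)) & (forall x. ~G(x)) | (exists z. ~G(z))
Pull the quantifiers to the front (each side's bound variable is not free in the other side):
  exists u. forall p. forall x. exists z. (~G(u) | ~G(p) & ~G(x) | ~G(z))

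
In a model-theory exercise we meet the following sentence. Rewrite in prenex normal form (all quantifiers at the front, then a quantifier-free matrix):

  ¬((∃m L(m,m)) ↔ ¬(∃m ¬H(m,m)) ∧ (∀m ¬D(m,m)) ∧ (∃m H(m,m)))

∃m ∃y ∃y1 ∀b ∀p ∀u1 ∃v1 ∀v (L(m,m) ∧ (¬H(y,y) ∨ D(y1,y1) ∨ ¬H(b,b)) ∨ H(p,p) ∧ ¬D(u1,u1) ∧ H(v1,v1) ∧ ¬L(v,v))

Eliminate → and ↔ using ¬ and ∨; A ↔ B as (¬A ∨ B) ∧ (¬B ∨ A).
  ¬((¬(∃m L(m,m)) ∨ ¬(∃m ¬H(m,m)) ∧ (∀m ¬D(m,m)) ∧ (∃m H(m,m))) ∧ (¬(¬(∃m ¬H(m,m)) ∧ (∀m ¬D(m,m)) ∧ (∃m H(m,m))) ∨ (∃m L(m,m))))
Push ¬ through the quantifiers and connectives to reach negation normal form:
  (∃m L(m,m)) ∧ ((∃m ¬H(m,m)) ∨ (∃m D(m,m)) ∨ (∀m ¬H(m,m))) ∨ (∀m H(m,m)) ∧ (∀m ¬D(m,m)) ∧ (∃m H(m,m)) ∧ (∀m ¬L(m,m))
Rename bound variables to avoid capture: m↦y, m↦y1, m↦b, m↦p, m↦u1, m↦v1, m↦v.
  (∃m L(m,m)) ∧ ((∃y ¬H(y,y)) ∨ (∃y1 D(y1,y1)) ∨ (∀b ¬H(b,b))) ∨ (∀p H(p,p)) ∧ (∀u1 ¬D(u1,u1)) ∧ (∃v1 H(v1,v1)) ∧ (∀v ¬L(v,v))
Finally move all quantifiers to the prefix:
  ∃m ∃y ∃y1 ∀b ∀p ∀u1 ∃v1 ∀v (L(m,m) ∧ (¬H(y,y) ∨ D(y1,y1) ∨ ¬H(b,b)) ∨ H(p,p) ∧ ¬D(u1,u1) ∧ H(v1,v1) ∧ ¬L(v,v))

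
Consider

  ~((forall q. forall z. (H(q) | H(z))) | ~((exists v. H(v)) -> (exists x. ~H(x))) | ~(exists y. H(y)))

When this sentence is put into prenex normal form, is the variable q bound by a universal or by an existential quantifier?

existential

Eliminate → and ↔ using ¬ and ∨.
  ~((forall q. forall z. (H(q) | H(z))) | ~(~(exists v. H(v)) | (exists x. ~H(x))) | ~(exists y. H(y)))
Drive negations inward (¬∀x A ≡ ∃x ¬A, ¬∃x A ≡ ∀x ¬A, De Morgan for ∧/∨):
  (exists q. exists z. (~H(q) & ~H(z))) & ((forall v. ~H(v)) | (exists x. ~H(x))) & (exists y. H(y))
Pull the quantifiers to the front (each side's bound variable is not free in the other side):
  exists q. exists z. forall v. exists x. exists y. (~H(q) & ~H(z) & (~H(v) | ~H(x)) & H(y))
The quantifier forall q sits under an odd number of negations (counting the antecedent side of each →), so it flips to exists q.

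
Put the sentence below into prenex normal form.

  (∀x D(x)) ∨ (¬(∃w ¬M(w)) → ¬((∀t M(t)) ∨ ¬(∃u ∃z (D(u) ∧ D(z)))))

∀x ∃w ∃t ∃u ∃z (D(x) ∨ ¬M(w) ∨ ¬M(t) ∧ D(u) ∧ D(z))

Rewrite implications/biconditionals: A → B as ¬A ∨ B.
  (∀x D(x)) ∨ ¬¬(∃w ¬M(w)) ∨ ¬((∀t M(t)) ∨ ¬(∃u ∃z (D(u) ∧ D(z))))
Push ¬ through the quantifiers and connectives to reach negation normal form:
  (∀x D(x)) ∨ (∃w ¬M(w)) ∨ (∃t ¬M(t)) ∧ (∃u ∃z (D(u) ∧ D(z)))
Pull the quantifiers to the front (each side's bound variable is not free in the other side):
  ∀x ∃w ∃t ∃u ∃z (D(x) ∨ ¬M(w) ∨ ¬M(t) ∧ D(u) ∧ D(z))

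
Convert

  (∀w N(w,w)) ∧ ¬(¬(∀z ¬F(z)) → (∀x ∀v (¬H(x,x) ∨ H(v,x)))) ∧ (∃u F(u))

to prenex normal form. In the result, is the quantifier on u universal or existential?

existential

Eliminate → and ↔ using ¬ and ∨.
  (∀w N(w,w)) ∧ ¬(¬¬(∀z ¬F(z)) ∨ (∀x ∀v (¬H(x,x) ∨ H(v,x)))) ∧ (∃u F(u))
Move each ¬ inward, flipping quantifiers it crosses:
  (∀w N(w,w)) ∧ (∃z F(z)) ∧ (∃x ∃v (H(x,x) ∧ ¬H(v,x))) ∧ (∃u F(u))
All bound variables are already distinct, so no renaming is needed.
Extract every quantifier outward, since the variables are now distinct and don't occur free across branches:
  ∀w ∃z ∃x ∃v ∃u (N(w,w) ∧ F(z) ∧ H(x,x) ∧ ¬H(v,x) ∧ F(u))
The quantifier ∃u sits under an even number of negations (counting the antecedent side of each →), so it remains existential.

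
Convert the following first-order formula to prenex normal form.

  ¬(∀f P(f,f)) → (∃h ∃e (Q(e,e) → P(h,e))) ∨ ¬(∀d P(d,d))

Eliminate → and ↔ using ¬ and ∨.
  ¬¬(∀f P(f,f)) ∨ (∃h ∃e (¬Q(e,e) ∨ P(h,e))) ∨ ¬(∀d P(d,d))
Drive negations inward (¬∀x A ≡ ∃x ¬A, ¬∃x A ≡ ∀x ¬A, De Morgan for ∧/∨):
  (∀f P(f,f)) ∨ (∃h ∃e (¬Q(e,e) ∨ P(h,e))) ∨ (∃d ¬P(d,d))
Pull the quantifiers to the front (each side's bound variable is not free in the other side):
  ∀f ∃h ∃e ∃d (P(f,f) ∨ ¬Q(e,e) ∨ P(h,e) ∨ ¬P(d,d))

∀f ∃h ∃e ∃d (P(f,f) ∨ ¬Q(e,e) ∨ P(h,e) ∨ ¬P(d,d))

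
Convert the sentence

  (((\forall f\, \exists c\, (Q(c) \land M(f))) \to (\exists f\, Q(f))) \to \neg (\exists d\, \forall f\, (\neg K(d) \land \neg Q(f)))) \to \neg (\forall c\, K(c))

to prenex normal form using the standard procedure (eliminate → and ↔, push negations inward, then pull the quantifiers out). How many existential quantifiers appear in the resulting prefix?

4

Rewrite implications/biconditionals: A → B as ¬A ∨ B.
  \neg (\neg (\neg (\forall f\, \exists c\, (Q(c) \land M(f))) \lor (\exists f\, Q(f))) \lor \neg (\exists d\, \forall f\, (\neg K(d) \land \neg Q(f)))) \lor \neg (\forall c\, K(c))
Move each ¬ inward, flipping quantifiers it crosses:
  ((\exists f\, \forall c\, (\neg Q(c) \lor \neg M(f))) \lor (\exists f\, Q(f))) \land (\exists d\, \forall f\, (\neg K(d) \land \neg Q(f))) \lor (\exists c\, \neg K(c))
Rename bound variables to avoid capture: f↦b, f↦w, c↦w1.
  ((\exists f\, \forall c\, (\neg Q(c) \lor \neg M(f))) \lor (\exists b\, Q(b))) \land (\exists d\, \forall w\, (\neg K(d) \land \neg Q(w))) \lor (\exists w1\, \neg K(w1))
Finally move all quantifiers to the prefix:
  \exists f\, \forall c\, \exists b\, \exists d\, \forall w\, \exists w1\, ((\neg Q(c) \lor \neg M(f) \lor Q(b)) \land \neg K(d) \land \neg Q(w) \lor \neg K(w1))
The prefix is \exists f \forall c \exists b \exists d \forall w \exists w1: 2 universal, 4 existential.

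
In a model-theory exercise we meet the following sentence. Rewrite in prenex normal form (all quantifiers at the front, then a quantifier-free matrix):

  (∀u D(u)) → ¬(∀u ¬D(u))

First replace A → B with ¬A ∨ B.
  ¬(∀u D(u)) ∨ ¬(∀u ¬D(u))
Push ¬ through the quantifiers and connectives to reach negation normal form:
  (∃u ¬D(u)) ∨ (∃u D(u))
Standardize variables apart so no two quantifiers bind the same name: u↦p.
  (∃u ¬D(u)) ∨ (∃p D(p))
Finally move all quantifiers to the prefix:
  ∃u ∃p (¬D(u) ∨ D(p))

∃u ∃p (¬D(u) ∨ D(p))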